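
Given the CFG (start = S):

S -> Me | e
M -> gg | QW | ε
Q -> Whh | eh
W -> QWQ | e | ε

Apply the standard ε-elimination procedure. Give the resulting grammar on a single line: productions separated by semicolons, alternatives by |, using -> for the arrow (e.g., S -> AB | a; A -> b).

Nullable set: {M, W}.
S -> Me: M nullable, giving Me | e.
Drop M -> ε.
M -> QW: W nullable, giving Q | QW.
Q -> Whh: W nullable, giving Whh | hh.
Drop W -> ε.
W -> QWQ: W nullable, giving QQ | QWQ.
Unchanged (no nullable symbols): S -> e; M -> gg; Q -> eh; W -> e.

S -> e | Me; M -> Q | QW | gg; Q -> eh | hh | Whh; W -> e | QQ | QWQ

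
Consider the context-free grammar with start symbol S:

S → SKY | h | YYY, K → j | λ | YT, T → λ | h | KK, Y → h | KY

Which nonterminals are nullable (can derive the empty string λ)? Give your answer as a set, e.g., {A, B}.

{K, T}

Directly nullable (have an ε-rule): {K, T}.
Not nullable: S, Y — each has a terminal in every rule's right-hand side or depends on a non-nullable symbol.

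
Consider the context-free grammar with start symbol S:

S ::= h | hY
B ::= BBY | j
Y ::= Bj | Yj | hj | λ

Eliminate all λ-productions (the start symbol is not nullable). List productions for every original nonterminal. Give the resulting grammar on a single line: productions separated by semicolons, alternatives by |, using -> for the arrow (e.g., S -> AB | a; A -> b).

S -> h | hY; B -> j | BB | BBY; Y -> j | Bj | Yj | hj

Nullable set: {Y}.
S -> hY: Y nullable, giving h | hY.
B -> BBY: Y nullable, giving BB | BBY.
Drop Y -> λ.
Y -> Yj: Y nullable, giving Yj | j.
Unchanged (no nullable symbols): S -> h; B -> j; Y -> Bj; Y -> hj.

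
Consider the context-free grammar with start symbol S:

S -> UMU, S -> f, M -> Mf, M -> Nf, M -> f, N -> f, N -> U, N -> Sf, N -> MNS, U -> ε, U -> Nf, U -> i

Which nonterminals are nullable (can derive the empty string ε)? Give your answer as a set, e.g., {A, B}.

Directly nullable (have an ε-rule): {U}.
N is nullable via N -> U (every symbol on the right is already known nullable).
Not nullable: M, S — each has a terminal in every rule's right-hand side or depends on a non-nullable symbol.

{N, U}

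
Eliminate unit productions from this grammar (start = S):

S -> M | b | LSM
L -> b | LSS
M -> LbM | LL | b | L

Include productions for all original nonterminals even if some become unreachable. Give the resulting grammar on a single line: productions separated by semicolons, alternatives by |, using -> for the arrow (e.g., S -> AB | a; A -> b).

S -> b | LL | LSM | LSS | LbM; L -> b | LSS; M -> b | LL | LSS | LbM

Unit productions: M->L, S->M.
Unit pairs (A ⇒* B via units): (M,L), (S,L), (S,M).
S: inherits non-unit rules of {L, M, S} → LL | LSM | LSS | LbM | b.
L: inherits non-unit rules of {L} → LSS | b.
M: inherits non-unit rules of {L, M} → LL | LSS | LbM | b.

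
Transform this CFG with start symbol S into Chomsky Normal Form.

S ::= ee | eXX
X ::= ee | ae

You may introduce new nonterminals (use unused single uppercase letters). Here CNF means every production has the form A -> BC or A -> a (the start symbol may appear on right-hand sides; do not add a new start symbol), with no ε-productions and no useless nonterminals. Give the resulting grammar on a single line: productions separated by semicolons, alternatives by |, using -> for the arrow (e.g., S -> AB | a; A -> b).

No ε-productions.
No unit productions to eliminate.
TERM: introduce B -> a, A -> e and substitute in every rule of length ≥2.
BIN: S -> AXX becomes S -> AC, C -> XX.

S -> AA | AC; A -> e; B -> a; C -> XX; X -> AA | BA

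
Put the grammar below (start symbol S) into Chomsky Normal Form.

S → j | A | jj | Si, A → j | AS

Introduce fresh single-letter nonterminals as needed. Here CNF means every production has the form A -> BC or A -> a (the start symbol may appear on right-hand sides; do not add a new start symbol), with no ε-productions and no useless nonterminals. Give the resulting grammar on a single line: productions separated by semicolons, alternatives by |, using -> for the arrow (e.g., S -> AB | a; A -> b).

No ε-productions.
After unit-elimination: S -> j | AS | Si | jj; A -> j | AS.
TERM: introduce B -> i, C -> j and substitute in every rule of length ≥2.

S -> j | AS | CC | SB; A -> j | AS; B -> i; C -> j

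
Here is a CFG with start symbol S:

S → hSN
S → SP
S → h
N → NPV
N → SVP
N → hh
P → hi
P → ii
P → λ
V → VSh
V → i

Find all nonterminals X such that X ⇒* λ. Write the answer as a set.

Directly nullable (have an ε-rule): {P}.
Not nullable: N, S, V — each has a terminal in every rule's right-hand side or depends on a non-nullable symbol.

{P}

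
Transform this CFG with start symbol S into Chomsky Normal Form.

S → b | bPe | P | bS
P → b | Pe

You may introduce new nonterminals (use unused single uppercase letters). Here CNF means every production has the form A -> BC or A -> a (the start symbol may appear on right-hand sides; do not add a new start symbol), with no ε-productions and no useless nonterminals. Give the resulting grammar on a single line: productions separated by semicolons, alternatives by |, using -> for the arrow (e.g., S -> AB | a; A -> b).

S -> b | BC | BS | PA; A -> e; B -> b; C -> PA; P -> b | PA

No ε-productions.
After unit-elimination: S -> b | Pe | bS | bPe; P -> b | Pe.
TERM: introduce B -> b, A -> e and substitute in every rule of length ≥2.
BIN: S -> BPA becomes S -> BC, C -> PA.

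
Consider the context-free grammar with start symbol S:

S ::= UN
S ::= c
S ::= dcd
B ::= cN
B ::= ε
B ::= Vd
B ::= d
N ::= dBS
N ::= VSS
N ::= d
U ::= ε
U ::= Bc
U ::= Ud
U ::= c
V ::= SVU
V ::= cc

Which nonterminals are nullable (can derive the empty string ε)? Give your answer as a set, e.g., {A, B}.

Directly nullable (have an ε-rule): {B, U}.
Not nullable: N, S, V — each has a terminal in every rule's right-hand side or depends on a non-nullable symbol.

{B, U}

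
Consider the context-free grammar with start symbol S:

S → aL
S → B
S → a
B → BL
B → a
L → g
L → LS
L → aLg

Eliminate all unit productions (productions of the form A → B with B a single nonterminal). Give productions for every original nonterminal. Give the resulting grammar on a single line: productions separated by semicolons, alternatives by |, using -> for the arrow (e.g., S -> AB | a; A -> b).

S -> a | BL | aL; B -> a | BL; L -> g | LS | aLg

Unit productions: S->B.
Unit pairs (A ⇒* B via units): (S,B).
S: inherits non-unit rules of {B, S} → BL | a | aL.
B: inherits non-unit rules of {B} → BL | a.
L: inherits non-unit rules of {L} → LS | aLg | g.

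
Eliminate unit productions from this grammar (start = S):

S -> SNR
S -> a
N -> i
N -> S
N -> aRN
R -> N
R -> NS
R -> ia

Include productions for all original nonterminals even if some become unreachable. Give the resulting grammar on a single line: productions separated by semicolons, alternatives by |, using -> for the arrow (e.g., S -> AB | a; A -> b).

Unit productions: N->S, R->N.
Unit pairs (A ⇒* B via units): (N,S), (R,N), (R,S).
S: inherits non-unit rules of {S} → SNR | a.
N: inherits non-unit rules of {N, S} → SNR | a | aRN | i.
R: inherits non-unit rules of {N, R, S} → NS | SNR | a | aRN | i | ia.

S -> a | SNR; N -> a | i | SNR | aRN; R -> a | i | NS | ia | SNR | aRN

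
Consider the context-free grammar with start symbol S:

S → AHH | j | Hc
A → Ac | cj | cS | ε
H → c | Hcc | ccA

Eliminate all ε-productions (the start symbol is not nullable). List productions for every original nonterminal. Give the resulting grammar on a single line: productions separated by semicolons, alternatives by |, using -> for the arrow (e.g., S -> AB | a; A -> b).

S -> j | HH | Hc | AHH; A -> c | Ac | cS | cj; H -> c | cc | Hcc | ccA

Nullable set: {A}.
S -> AHH: A nullable, giving AHH | HH.
Drop A -> ε.
A -> Ac: A nullable, giving Ac | c.
H -> ccA: A nullable, giving cc | ccA.
Unchanged (no nullable symbols): S -> Hc; S -> j; A -> cS; A -> cj; H -> Hcc; H -> c.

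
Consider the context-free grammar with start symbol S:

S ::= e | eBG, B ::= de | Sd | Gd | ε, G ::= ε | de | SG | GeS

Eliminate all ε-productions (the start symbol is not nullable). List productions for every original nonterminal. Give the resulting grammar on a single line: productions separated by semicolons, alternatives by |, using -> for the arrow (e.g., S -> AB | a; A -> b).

S -> e | eB | eG | eBG; B -> d | Gd | Sd | de; G -> S | SG | de | eS | GeS

Nullable set: {B, G}.
S -> eBG: B, G nullable, giving e | eB | eBG | eG.
Drop B -> ε.
B -> Gd: G nullable, giving Gd | d.
Drop G -> ε.
G -> GeS: G nullable, giving GeS | eS.
G -> SG: G nullable, giving S | SG.
Unchanged (no nullable symbols): S -> e; B -> Sd; B -> de; G -> de.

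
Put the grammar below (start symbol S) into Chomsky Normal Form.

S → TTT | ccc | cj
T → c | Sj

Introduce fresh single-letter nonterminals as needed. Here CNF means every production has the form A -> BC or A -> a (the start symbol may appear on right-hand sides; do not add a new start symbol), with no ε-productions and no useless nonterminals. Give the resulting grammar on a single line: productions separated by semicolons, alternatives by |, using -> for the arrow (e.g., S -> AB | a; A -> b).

S -> AB | AC | TD; A -> c; B -> j; C -> AA; D -> TT; T -> c | SB

No ε-productions.
No unit productions to eliminate.
TERM: introduce A -> c, B -> j and substitute in every rule of length ≥2.
BIN: S -> AAA becomes S -> AC, C -> AA; S -> TTT becomes S -> TD, D -> TT.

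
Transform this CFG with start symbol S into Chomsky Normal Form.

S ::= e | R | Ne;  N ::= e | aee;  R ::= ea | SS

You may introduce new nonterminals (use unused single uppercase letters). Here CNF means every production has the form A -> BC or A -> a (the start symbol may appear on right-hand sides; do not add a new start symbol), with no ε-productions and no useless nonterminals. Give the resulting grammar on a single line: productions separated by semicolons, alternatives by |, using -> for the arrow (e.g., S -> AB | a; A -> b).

S -> e | BA | NB | SS; A -> a; B -> e; C -> BB; N -> e | AC

No ε-productions.
After unit-elimination: S -> e | Ne | SS | ea; N -> e | aee; R -> SS | ea.
TERM: introduce A -> a, B -> e and substitute in every rule of length ≥2.
BIN: N -> ABB becomes N -> AC, C -> BB.
Drop unreachable/unproductive: R.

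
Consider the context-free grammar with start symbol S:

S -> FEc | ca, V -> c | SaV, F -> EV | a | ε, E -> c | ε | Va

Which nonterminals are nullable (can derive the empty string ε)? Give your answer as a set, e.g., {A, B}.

{E, F}

Directly nullable (have an ε-rule): {E, F}.
Not nullable: S, V — each has a terminal in every rule's right-hand side or depends on a non-nullable symbol.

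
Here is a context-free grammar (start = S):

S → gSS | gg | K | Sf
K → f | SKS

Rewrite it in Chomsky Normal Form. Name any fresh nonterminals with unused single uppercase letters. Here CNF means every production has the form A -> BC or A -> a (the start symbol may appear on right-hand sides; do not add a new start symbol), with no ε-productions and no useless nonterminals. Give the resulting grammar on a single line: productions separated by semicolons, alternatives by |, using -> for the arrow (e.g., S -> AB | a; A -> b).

No ε-productions.
After unit-elimination: S -> f | Sf | gg | SKS | gSS; K -> f | SKS.
TERM: introduce A -> f, B -> g and substitute in every rule of length ≥2.
BIN: K -> SKS becomes K -> SC, C -> KS; S -> BSS becomes S -> BD, D -> SS; S -> SKS becomes S -> SE, E -> KS.

S -> f | BB | BD | SA | SE; A -> f; B -> g; C -> KS; D -> SS; E -> KS; K -> f | SC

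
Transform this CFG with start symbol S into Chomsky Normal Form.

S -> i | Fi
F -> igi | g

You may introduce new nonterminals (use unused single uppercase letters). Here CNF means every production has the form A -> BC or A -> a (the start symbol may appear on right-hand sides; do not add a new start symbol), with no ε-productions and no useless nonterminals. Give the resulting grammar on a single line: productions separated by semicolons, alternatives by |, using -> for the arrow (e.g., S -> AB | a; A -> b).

S -> i | FA; A -> i; B -> g; C -> BA; F -> g | AC

No ε-productions.
No unit productions to eliminate.
TERM: introduce B -> g, A -> i and substitute in every rule of length ≥2.
BIN: F -> ABA becomes F -> AC, C -> BA.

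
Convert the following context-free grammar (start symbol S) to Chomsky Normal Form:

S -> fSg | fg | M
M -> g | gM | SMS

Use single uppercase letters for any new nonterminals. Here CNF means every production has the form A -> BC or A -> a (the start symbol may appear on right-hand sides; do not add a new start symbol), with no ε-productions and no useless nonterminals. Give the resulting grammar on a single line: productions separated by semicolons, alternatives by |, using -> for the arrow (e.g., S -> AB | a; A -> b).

No ε-productions.
After unit-elimination: S -> g | fg | gM | SMS | fSg; M -> g | gM | SMS.
TERM: introduce B -> f, A -> g and substitute in every rule of length ≥2.
BIN: M -> SMS becomes M -> SC, C -> MS; S -> BSA becomes S -> BD, D -> SA; S -> SMS becomes S -> SE, E -> MS.

S -> g | AM | BA | BD | SE; A -> g; B -> f; C -> MS; D -> SA; E -> MS; M -> g | AM | SC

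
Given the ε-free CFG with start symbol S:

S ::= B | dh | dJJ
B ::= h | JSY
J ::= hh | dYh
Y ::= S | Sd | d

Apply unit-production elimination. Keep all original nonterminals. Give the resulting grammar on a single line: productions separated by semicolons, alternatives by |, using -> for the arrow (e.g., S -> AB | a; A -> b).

Unit productions: S->B, Y->S.
Unit pairs (A ⇒* B via units): (S,B), (Y,B), (Y,S).
S: inherits non-unit rules of {B, S} → JSY | dJJ | dh | h.
B: inherits non-unit rules of {B} → JSY | h.
J: inherits non-unit rules of {J} → dYh | hh.
Y: inherits non-unit rules of {B, S, Y} → JSY | Sd | d | dJJ | dh | h.

S -> h | dh | JSY | dJJ; B -> h | JSY; J -> hh | dYh; Y -> d | h | Sd | dh | JSY | dJJ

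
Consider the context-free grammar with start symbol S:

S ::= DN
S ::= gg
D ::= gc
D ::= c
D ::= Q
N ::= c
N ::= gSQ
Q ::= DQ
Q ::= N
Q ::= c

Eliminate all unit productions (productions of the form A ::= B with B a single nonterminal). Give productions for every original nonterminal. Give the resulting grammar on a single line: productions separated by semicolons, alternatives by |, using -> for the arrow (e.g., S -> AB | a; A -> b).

Unit productions: D->Q, Q->N.
Unit pairs (A ⇒* B via units): (D,N), (D,Q), (Q,N).
S: inherits non-unit rules of {S} → DN | gg.
D: inherits non-unit rules of {D, N, Q} → DQ | c | gSQ | gc.
N: inherits non-unit rules of {N} → c | gSQ.
Q: inherits non-unit rules of {N, Q} → DQ | c | gSQ.

S -> DN | gg; D -> c | DQ | gc | gSQ; N -> c | gSQ; Q -> c | DQ | gSQ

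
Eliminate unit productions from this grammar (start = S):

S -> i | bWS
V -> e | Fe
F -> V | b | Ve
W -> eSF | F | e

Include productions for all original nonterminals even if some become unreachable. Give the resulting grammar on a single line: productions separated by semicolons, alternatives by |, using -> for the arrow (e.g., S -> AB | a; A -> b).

Unit productions: F->V, W->F.
Unit pairs (A ⇒* B via units): (F,V), (W,F), (W,V).
S: inherits non-unit rules of {S} → bWS | i.
F: inherits non-unit rules of {F, V} → Fe | Ve | b | e.
V: inherits non-unit rules of {V} → Fe | e.
W: inherits non-unit rules of {F, V, W} → Fe | Ve | b | e | eSF.

S -> i | bWS; F -> b | e | Fe | Ve; V -> e | Fe; W -> b | e | Fe | Ve | eSF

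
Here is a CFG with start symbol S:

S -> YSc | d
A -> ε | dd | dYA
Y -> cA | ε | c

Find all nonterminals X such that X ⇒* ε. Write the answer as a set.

{A, Y}

Directly nullable (have an ε-rule): {A, Y}.
Not nullable: S — each has a terminal in every rule's right-hand side or depends on a non-nullable symbol.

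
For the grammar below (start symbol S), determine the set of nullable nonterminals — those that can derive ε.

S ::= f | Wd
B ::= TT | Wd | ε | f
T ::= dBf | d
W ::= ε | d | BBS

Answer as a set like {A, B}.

{B, W}

Directly nullable (have an ε-rule): {B, W}.
Not nullable: S, T — each has a terminal in every rule's right-hand side or depends on a non-nullable symbol.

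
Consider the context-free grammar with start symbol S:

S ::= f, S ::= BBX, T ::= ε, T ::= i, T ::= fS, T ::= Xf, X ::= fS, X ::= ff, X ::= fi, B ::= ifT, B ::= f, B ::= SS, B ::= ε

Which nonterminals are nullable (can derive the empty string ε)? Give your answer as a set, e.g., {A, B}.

{B, T}

Directly nullable (have an ε-rule): {B, T}.
Not nullable: S, X — each has a terminal in every rule's right-hand side or depends on a non-nullable symbol.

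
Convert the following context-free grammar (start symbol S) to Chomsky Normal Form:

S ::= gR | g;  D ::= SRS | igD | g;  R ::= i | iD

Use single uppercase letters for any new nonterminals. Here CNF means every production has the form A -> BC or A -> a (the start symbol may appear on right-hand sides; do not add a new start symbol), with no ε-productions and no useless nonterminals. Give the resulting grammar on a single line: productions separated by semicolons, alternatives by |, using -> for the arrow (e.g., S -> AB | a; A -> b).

No ε-productions.
No unit productions to eliminate.
TERM: introduce B -> g, A -> i and substitute in every rule of length ≥2.
BIN: D -> ABD becomes D -> AC, C -> BD; D -> SRS becomes D -> SE, E -> RS.

S -> g | BR; A -> i; B -> g; C -> BD; D -> g | AC | SE; E -> RS; R -> i | AD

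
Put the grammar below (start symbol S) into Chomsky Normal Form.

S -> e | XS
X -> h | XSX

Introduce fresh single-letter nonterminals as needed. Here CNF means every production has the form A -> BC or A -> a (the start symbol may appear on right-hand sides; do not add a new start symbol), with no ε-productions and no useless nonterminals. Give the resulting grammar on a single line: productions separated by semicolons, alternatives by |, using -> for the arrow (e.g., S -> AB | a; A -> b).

S -> e | XS; A -> SX; X -> h | XA

No ε-productions.
No unit productions to eliminate.
BIN: X -> XSX becomes X -> XA, A -> SX.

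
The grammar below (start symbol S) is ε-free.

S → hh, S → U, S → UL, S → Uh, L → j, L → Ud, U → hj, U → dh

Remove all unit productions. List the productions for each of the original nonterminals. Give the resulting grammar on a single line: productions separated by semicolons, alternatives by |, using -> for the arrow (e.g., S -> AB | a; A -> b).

S -> UL | Uh | dh | hh | hj; L -> j | Ud; U -> dh | hj

Unit productions: S->U.
Unit pairs (A ⇒* B via units): (S,U).
S: inherits non-unit rules of {S, U} → UL | Uh | dh | hh | hj.
L: inherits non-unit rules of {L} → Ud | j.
U: inherits non-unit rules of {U} → dh | hj.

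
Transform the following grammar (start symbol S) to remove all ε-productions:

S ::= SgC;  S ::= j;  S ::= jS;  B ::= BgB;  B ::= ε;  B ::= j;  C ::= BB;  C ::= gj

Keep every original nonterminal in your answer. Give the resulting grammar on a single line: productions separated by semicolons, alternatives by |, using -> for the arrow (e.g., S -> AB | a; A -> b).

S -> j | Sg | jS | SgC; B -> g | j | Bg | gB | BgB; C -> B | BB | gj

Nullable set: {B, C}.
S -> SgC: C nullable, giving Sg | SgC.
Drop B -> ε.
B -> BgB: B, B nullable, giving Bg | BgB | g | gB.
C -> BB: B, B nullable, giving B | BB.
Unchanged (no nullable symbols): S -> j; S -> jS; B -> j; C -> gj.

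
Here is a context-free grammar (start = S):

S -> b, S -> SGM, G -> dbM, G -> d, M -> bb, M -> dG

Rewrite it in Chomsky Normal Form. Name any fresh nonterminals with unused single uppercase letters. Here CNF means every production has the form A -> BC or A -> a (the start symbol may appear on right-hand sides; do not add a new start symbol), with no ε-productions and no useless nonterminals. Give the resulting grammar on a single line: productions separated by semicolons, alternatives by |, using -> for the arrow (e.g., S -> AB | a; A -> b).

S -> b | SD; A -> d; B -> b; C -> BM; D -> GM; G -> d | AC; M -> AG | BB

No ε-productions.
No unit productions to eliminate.
TERM: introduce B -> b, A -> d and substitute in every rule of length ≥2.
BIN: G -> ABM becomes G -> AC, C -> BM; S -> SGM becomes S -> SD, D -> GM.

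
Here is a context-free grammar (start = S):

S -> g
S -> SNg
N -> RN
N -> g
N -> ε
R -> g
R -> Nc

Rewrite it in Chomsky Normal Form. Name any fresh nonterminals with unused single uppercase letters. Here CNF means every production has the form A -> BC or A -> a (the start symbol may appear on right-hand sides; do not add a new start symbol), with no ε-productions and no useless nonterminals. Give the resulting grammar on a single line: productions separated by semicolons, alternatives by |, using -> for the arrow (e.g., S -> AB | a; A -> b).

Nullable: {N}; after ε-elimination: S -> g | Sg | SNg; N -> R | g | RN; R -> c | g | Nc.
After unit-elimination: S -> g | Sg | SNg; N -> c | g | Nc | RN; R -> c | g | Nc.
TERM: introduce A -> c, B -> g and substitute in every rule of length ≥2.
BIN: S -> SNB becomes S -> SC, C -> NB.

S -> g | SB | SC; A -> c; B -> g; C -> NB; N -> c | g | NA | RN; R -> c | g | NA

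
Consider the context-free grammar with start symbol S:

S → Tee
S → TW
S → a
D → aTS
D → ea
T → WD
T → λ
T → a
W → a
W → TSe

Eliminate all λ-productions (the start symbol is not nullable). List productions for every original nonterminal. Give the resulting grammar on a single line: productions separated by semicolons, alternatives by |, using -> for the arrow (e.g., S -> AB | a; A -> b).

Nullable set: {T}.
S -> TW: T nullable, giving TW | W.
S -> Tee: T nullable, giving Tee | ee.
D -> aTS: T nullable, giving aS | aTS.
Drop T -> λ.
W -> TSe: T nullable, giving Se | TSe.
Unchanged (no nullable symbols): S -> a; D -> ea; T -> WD; T -> a; W -> a.

S -> W | a | TW | ee | Tee; D -> aS | ea | aTS; T -> a | WD; W -> a | Se | TSe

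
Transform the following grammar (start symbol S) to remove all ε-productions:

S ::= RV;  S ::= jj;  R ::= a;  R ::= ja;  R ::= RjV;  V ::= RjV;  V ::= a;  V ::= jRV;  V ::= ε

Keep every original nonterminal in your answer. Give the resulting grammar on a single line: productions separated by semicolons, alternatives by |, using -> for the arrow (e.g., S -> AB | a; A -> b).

Nullable set: {V}.
S -> RV: V nullable, giving R | RV.
R -> RjV: V nullable, giving Rj | RjV.
Drop V -> ε.
V -> RjV: V nullable, giving Rj | RjV.
V -> jRV: V nullable, giving jR | jRV.
Unchanged (no nullable symbols): S -> jj; R -> a; R -> ja; V -> a.

S -> R | RV | jj; R -> a | Rj | ja | RjV; V -> a | Rj | jR | RjV | jRV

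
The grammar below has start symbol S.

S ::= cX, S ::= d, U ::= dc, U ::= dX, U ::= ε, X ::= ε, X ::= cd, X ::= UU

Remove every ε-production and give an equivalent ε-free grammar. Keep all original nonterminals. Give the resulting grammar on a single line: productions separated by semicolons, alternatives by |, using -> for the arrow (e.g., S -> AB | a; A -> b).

S -> c | d | cX; U -> d | dX | dc; X -> U | UU | cd

Nullable set: {U, X}.
S -> cX: X nullable, giving c | cX.
Drop U -> ε.
U -> dX: X nullable, giving d | dX.
Drop X -> ε.
X -> UU: U, U nullable, giving U | UU.
Unchanged (no nullable symbols): S -> d; U -> dc; X -> cd.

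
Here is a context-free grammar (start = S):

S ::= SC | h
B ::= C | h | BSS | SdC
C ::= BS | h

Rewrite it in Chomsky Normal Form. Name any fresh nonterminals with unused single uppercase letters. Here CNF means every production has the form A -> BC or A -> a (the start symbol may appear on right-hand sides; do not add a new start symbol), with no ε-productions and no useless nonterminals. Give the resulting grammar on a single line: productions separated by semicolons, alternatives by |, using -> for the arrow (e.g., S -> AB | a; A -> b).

S -> h | SC; A -> d; B -> h | BD | BS | SE; C -> h | BS; D -> SS; E -> AC

No ε-productions.
After unit-elimination: S -> h | SC; B -> h | BS | BSS | SdC; C -> h | BS.
TERM: introduce A -> d and substitute in every rule of length ≥2.
BIN: B -> BSS becomes B -> BD, D -> SS; B -> SAC becomes B -> SE, E -> AC.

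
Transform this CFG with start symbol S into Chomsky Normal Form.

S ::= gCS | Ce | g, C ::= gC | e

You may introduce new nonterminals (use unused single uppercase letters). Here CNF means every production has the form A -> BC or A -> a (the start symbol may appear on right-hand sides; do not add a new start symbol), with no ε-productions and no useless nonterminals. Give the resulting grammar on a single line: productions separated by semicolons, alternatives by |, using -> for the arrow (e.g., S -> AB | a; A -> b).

S -> g | AD | CB; A -> g; B -> e; C -> e | AC; D -> CS

No ε-productions.
No unit productions to eliminate.
TERM: introduce B -> e, A -> g and substitute in every rule of length ≥2.
BIN: S -> ACS becomes S -> AD, D -> CS.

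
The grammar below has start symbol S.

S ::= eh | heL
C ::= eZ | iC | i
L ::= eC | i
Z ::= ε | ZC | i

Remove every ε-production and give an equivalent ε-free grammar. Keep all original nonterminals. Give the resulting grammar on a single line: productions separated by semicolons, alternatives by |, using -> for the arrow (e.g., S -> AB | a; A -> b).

S -> eh | heL; C -> e | i | eZ | iC; L -> i | eC; Z -> C | i | ZC

Nullable set: {Z}.
C -> eZ: Z nullable, giving e | eZ.
Drop Z -> ε.
Z -> ZC: Z nullable, giving C | ZC.
Unchanged (no nullable symbols): S -> eh; S -> heL; C -> i; C -> iC; L -> eC; L -> i; Z -> i.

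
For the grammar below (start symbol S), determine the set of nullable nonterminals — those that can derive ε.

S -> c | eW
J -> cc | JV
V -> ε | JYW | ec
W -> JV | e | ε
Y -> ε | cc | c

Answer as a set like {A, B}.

{V, W, Y}

Directly nullable (have an ε-rule): {V, W, Y}.
Not nullable: J, S — each has a terminal in every rule's right-hand side or depends on a non-nullable symbol.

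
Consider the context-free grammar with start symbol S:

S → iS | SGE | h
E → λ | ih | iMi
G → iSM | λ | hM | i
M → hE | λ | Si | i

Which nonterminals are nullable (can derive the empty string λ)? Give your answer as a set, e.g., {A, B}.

Directly nullable (have an ε-rule): {E, G, M}.
Not nullable: S — each has a terminal in every rule's right-hand side or depends on a non-nullable symbol.

{E, G, M}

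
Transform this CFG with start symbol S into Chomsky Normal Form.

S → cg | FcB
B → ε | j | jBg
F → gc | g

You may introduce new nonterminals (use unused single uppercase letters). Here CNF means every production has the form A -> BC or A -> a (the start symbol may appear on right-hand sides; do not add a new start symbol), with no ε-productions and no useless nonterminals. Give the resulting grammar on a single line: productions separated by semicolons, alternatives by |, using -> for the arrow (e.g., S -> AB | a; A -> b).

Nullable: {B}; after ε-elimination: S -> Fc | cg | FcB; B -> j | jg | jBg; F -> g | gc.
No unit productions to eliminate.
TERM: introduce D -> c, C -> g, A -> j and substitute in every rule of length ≥2.
BIN: B -> ABC becomes B -> AE, E -> BC; S -> FDB becomes S -> FG, G -> DB.

S -> DC | FD | FG; A -> j; B -> j | AC | AE; C -> g; D -> c; E -> BC; F -> g | CD; G -> DB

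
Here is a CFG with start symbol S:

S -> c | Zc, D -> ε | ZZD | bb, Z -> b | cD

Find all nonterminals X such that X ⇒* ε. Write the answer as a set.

{D}

Directly nullable (have an ε-rule): {D}.
Not nullable: S, Z — each has a terminal in every rule's right-hand side or depends on a non-nullable symbol.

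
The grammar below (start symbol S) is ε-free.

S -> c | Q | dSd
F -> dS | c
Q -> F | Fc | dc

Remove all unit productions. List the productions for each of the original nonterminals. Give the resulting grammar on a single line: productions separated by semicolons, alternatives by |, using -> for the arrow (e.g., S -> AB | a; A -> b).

S -> c | Fc | dS | dc | dSd; F -> c | dS; Q -> c | Fc | dS | dc

Unit productions: Q->F, S->Q.
Unit pairs (A ⇒* B via units): (Q,F), (S,F), (S,Q).
S: inherits non-unit rules of {F, Q, S} → Fc | c | dS | dSd | dc.
F: inherits non-unit rules of {F} → c | dS.
Q: inherits non-unit rules of {F, Q} → Fc | c | dS | dc.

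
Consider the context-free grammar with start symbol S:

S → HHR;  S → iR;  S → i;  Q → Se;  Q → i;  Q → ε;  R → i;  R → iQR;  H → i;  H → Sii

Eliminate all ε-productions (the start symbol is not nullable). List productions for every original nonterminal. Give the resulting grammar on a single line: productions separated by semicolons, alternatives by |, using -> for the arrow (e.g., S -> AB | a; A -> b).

S -> i | iR | HHR; H -> i | Sii; Q -> i | Se; R -> i | iR | iQR

Nullable set: {Q}.
Drop Q -> ε.
R -> iQR: Q nullable, giving iQR | iR.
Unchanged (no nullable symbols): S -> HHR; S -> i; S -> iR; H -> Sii; H -> i; Q -> Se; Q -> i; R -> i.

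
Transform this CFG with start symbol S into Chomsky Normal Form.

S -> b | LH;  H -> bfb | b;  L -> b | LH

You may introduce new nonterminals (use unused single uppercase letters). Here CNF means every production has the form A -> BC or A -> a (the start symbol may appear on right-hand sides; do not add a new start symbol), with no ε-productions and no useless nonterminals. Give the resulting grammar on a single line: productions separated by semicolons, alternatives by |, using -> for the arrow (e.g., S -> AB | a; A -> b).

S -> b | LH; A -> b; B -> f; C -> BA; H -> b | AC; L -> b | LH

No ε-productions.
No unit productions to eliminate.
TERM: introduce A -> b, B -> f and substitute in every rule of length ≥2.
BIN: H -> ABA becomes H -> AC, C -> BA.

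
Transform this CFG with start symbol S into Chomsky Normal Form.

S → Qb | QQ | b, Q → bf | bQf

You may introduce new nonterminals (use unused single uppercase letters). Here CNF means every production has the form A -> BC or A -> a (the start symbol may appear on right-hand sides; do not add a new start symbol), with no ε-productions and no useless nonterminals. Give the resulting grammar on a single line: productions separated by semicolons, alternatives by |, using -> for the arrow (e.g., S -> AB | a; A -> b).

No ε-productions.
No unit productions to eliminate.
TERM: introduce A -> b, B -> f and substitute in every rule of length ≥2.
BIN: Q -> AQB becomes Q -> AC, C -> QB.

S -> b | QA | QQ; A -> b; B -> f; C -> QB; Q -> AB | AC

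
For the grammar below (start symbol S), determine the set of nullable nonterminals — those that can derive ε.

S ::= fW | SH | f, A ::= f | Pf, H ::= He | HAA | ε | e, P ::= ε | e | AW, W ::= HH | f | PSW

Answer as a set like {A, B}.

Directly nullable (have an ε-rule): {H, P}.
W is nullable via W -> HH (every symbol on the right is already known nullable).
Not nullable: A, S — each has a terminal in every rule's right-hand side or depends on a non-nullable symbol.

{H, P, W}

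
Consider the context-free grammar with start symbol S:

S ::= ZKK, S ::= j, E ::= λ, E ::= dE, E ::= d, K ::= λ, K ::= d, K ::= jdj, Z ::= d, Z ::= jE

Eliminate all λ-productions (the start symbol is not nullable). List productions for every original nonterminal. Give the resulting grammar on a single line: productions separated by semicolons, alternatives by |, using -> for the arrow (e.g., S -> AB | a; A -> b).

Nullable set: {E, K}.
S -> ZKK: K, K nullable, giving Z | ZK | ZKK.
Drop E -> λ.
E -> dE: E nullable, giving d | dE.
Drop K -> λ.
Z -> jE: E nullable, giving j | jE.
Unchanged (no nullable symbols): S -> j; E -> d; K -> d; K -> jdj; Z -> d.

S -> Z | j | ZK | ZKK; E -> d | dE; K -> d | jdj; Z -> d | j | jE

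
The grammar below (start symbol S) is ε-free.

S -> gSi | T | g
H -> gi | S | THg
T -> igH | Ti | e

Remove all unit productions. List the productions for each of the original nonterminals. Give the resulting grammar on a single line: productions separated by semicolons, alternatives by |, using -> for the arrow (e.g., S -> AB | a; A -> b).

S -> e | g | Ti | gSi | igH; H -> e | g | Ti | gi | THg | gSi | igH; T -> e | Ti | igH

Unit productions: H->S, S->T.
Unit pairs (A ⇒* B via units): (H,S), (H,T), (S,T).
S: inherits non-unit rules of {S, T} → Ti | e | g | gSi | igH.
H: inherits non-unit rules of {H, S, T} → THg | Ti | e | g | gSi | gi | igH.
T: inherits non-unit rules of {T} → Ti | e | igH.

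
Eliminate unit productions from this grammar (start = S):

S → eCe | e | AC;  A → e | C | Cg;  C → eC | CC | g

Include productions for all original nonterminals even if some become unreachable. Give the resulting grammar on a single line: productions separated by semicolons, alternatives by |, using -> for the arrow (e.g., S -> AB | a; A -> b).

Unit productions: A->C.
Unit pairs (A ⇒* B via units): (A,C).
S: inherits non-unit rules of {S} → AC | e | eCe.
A: inherits non-unit rules of {A, C} → CC | Cg | e | eC | g.
C: inherits non-unit rules of {C} → CC | eC | g.

S -> e | AC | eCe; A -> e | g | CC | Cg | eC; C -> g | CC | eC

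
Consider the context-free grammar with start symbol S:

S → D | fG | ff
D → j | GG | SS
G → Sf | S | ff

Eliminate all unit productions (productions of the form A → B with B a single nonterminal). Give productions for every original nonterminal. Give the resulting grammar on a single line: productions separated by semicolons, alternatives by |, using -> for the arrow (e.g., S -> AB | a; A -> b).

S -> j | GG | SS | fG | ff; D -> j | GG | SS; G -> j | GG | SS | Sf | fG | ff

Unit productions: G->S, S->D.
Unit pairs (A ⇒* B via units): (G,D), (G,S), (S,D).
S: inherits non-unit rules of {D, S} → GG | SS | fG | ff | j.
D: inherits non-unit rules of {D} → GG | SS | j.
G: inherits non-unit rules of {D, G, S} → GG | SS | Sf | fG | ff | j.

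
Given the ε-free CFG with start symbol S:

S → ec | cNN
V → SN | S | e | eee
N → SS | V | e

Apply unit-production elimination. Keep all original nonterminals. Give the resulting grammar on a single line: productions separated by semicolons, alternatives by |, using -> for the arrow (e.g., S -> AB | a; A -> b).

Unit productions: N->V, V->S.
Unit pairs (A ⇒* B via units): (N,S), (N,V), (V,S).
S: inherits non-unit rules of {S} → cNN | ec.
N: inherits non-unit rules of {N, S, V} → SN | SS | cNN | e | ec | eee.
V: inherits non-unit rules of {S, V} → SN | cNN | e | ec | eee.

S -> ec | cNN; N -> e | SN | SS | ec | cNN | eee; V -> e | SN | ec | cNN | eee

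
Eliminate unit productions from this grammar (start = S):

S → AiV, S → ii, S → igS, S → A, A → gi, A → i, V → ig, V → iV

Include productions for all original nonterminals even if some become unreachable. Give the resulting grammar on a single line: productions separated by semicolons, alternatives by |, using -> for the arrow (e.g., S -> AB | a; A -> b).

Unit productions: S->A.
Unit pairs (A ⇒* B via units): (S,A).
S: inherits non-unit rules of {A, S} → AiV | gi | i | igS | ii.
A: inherits non-unit rules of {A} → gi | i.
V: inherits non-unit rules of {V} → iV | ig.

S -> i | gi | ii | AiV | igS; A -> i | gi; V -> iV | ig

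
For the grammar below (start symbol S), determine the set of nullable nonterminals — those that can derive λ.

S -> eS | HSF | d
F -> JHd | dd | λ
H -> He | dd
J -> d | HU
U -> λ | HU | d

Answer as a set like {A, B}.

Directly nullable (have an ε-rule): {F, U}.
Not nullable: H, J, S — each has a terminal in every rule's right-hand side or depends on a non-nullable symbol.

{F, U}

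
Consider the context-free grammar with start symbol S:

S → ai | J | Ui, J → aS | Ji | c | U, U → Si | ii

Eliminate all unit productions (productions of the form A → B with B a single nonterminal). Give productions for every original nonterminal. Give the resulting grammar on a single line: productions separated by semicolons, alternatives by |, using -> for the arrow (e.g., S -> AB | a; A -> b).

S -> c | Ji | Si | Ui | aS | ai | ii; J -> c | Ji | Si | aS | ii; U -> Si | ii

Unit productions: J->U, S->J.
Unit pairs (A ⇒* B via units): (J,U), (S,J), (S,U).
S: inherits non-unit rules of {J, S, U} → Ji | Si | Ui | aS | ai | c | ii.
J: inherits non-unit rules of {J, U} → Ji | Si | aS | c | ii.
U: inherits non-unit rules of {U} → Si | ii.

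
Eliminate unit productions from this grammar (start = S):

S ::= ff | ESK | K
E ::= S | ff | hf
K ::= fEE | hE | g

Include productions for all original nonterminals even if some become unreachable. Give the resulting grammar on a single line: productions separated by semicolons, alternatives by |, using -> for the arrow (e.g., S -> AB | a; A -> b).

Unit productions: E->S, S->K.
Unit pairs (A ⇒* B via units): (E,K), (E,S), (S,K).
S: inherits non-unit rules of {K, S} → ESK | fEE | ff | g | hE.
E: inherits non-unit rules of {E, K, S} → ESK | fEE | ff | g | hE | hf.
K: inherits non-unit rules of {K} → fEE | g | hE.

S -> g | ff | hE | ESK | fEE; E -> g | ff | hE | hf | ESK | fEE; K -> g | hE | fEE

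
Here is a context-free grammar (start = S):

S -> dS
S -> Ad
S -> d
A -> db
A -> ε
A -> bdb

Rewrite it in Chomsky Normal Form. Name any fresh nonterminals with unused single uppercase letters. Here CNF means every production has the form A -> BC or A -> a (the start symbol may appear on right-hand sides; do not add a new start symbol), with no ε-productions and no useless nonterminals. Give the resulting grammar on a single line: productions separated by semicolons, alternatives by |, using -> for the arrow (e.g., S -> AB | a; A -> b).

Nullable: {A}; after ε-elimination: S -> d | Ad | dS; A -> db | bdb.
No unit productions to eliminate.
TERM: introduce B -> b, C -> d and substitute in every rule of length ≥2.
BIN: A -> BCB becomes A -> BD, D -> CB.

S -> d | AC | CS; A -> BD | CB; B -> b; C -> d; D -> CB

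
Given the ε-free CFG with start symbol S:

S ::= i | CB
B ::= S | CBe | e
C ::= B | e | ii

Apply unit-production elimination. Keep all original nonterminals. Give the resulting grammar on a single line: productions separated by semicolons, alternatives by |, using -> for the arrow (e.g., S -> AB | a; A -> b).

S -> i | CB; B -> e | i | CB | CBe; C -> e | i | CB | ii | CBe

Unit productions: B->S, C->B.
Unit pairs (A ⇒* B via units): (B,S), (C,B), (C,S).
S: inherits non-unit rules of {S} → CB | i.
B: inherits non-unit rules of {B, S} → CB | CBe | e | i.
C: inherits non-unit rules of {B, C, S} → CB | CBe | e | i | ii.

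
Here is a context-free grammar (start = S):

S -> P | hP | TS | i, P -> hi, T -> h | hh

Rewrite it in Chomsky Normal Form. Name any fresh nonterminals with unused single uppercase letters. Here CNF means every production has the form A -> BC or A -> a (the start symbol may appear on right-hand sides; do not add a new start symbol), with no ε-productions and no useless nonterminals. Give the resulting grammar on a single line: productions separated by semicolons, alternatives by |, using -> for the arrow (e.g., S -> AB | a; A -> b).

S -> i | AB | AP | TS; A -> h; B -> i; P -> AB; T -> h | AA

No ε-productions.
After unit-elimination: S -> i | TS | hP | hi; P -> hi; T -> h | hh.
TERM: introduce A -> h, B -> i and substitute in every rule of length ≥2.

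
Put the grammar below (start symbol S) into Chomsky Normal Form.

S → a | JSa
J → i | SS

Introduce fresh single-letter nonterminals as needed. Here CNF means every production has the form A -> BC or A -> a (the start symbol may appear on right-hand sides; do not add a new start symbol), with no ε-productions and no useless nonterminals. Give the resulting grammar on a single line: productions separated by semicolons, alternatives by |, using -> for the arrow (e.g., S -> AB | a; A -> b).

S -> a | JB; A -> a; B -> SA; J -> i | SS

No ε-productions.
No unit productions to eliminate.
TERM: introduce A -> a and substitute in every rule of length ≥2.
BIN: S -> JSA becomes S -> JB, B -> SA.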